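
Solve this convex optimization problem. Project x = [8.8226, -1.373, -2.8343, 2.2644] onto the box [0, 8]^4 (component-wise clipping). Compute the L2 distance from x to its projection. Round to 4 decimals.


Project each component onto [0, 8].
clip(8.8226) = 8.0, clip(-1.373) = 0.0, clip(-2.8343) = 0.0, clip(2.2644) = 2.2644
Projection = [8.0, 0.0, 0.0, 2.2644]
Squared diffs: [0.6767, 1.8851, 8.0333, 0.0]
Distance = sqrt(10.5951) = 3.255


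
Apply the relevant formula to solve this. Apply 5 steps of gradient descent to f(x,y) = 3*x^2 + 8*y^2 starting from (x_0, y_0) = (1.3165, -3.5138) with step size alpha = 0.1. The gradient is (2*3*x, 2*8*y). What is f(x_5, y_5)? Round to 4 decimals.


Gradient descent on f(x,y) = 3*x^2 + 8*y^2.
Starting point: (1.3165, -3.5138), alpha = 0.1
Step 1: grad_x = 2*3*1.3165 = 7.899, grad_y = 2*8*-3.5138 = -56.2208
  x_1 = 1.3165 - 0.1*7.899 = 0.5266
  y_1 = -3.5138 - 0.1*-56.2208 = 2.1083
Step 2: grad_x = 2*3*0.5266 = 3.1596, grad_y = 2*8*2.1083 = 33.7325
  x_2 = 0.5266 - 0.1*3.1596 = 0.2106
  y_2 = 2.1083 - 0.1*33.7325 = -1.265
Step 3: grad_x = 2*3*0.2106 = 1.2638, grad_y = 2*8*-1.265 = -20.2395
  x_3 = 0.2106 - 0.1*1.2638 = 0.0843
  y_3 = -1.265 - 0.1*-20.2395 = 0.759
Step 4: grad_x = 2*3*0.0843 = 0.5055, grad_y = 2*8*0.759 = 12.1437
  x_4 = 0.0843 - 0.1*0.5055 = 0.0337
  y_4 = 0.759 - 0.1*12.1437 = -0.4554
Step 5: grad_x = 2*3*0.0337 = 0.2022, grad_y = 2*8*-0.4554 = -7.2862
  x_5 = 0.0337 - 0.1*0.2022 = 0.0135
  y_5 = -0.4554 - 0.1*-7.2862 = 0.2732
f(0.0135, 0.2732) = 3*0.0135^2 + 8*0.2732^2 = 0.5978


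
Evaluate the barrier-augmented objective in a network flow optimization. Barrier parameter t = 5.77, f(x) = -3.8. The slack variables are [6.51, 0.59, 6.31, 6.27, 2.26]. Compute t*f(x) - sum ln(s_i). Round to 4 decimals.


Step 1: Compute log-barrier.
ln values: [1.8733, -0.5276, 1.8421, 1.8358, 0.8154]
phi = -(1.8733 - 0.5276 + 1.8421 + 1.8358 + 0.8154) = -5.839
Step 2: Compute augmented objective.
t*f(x) = 5.77*-3.8 = -21.926
Total = -21.926 - 5.839 = -27.765


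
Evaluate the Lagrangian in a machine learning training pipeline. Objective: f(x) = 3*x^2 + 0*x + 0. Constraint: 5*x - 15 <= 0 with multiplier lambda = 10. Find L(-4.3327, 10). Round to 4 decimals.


Step 1: Evaluate f(x).
f(-4.3327) = 3*(-4.3327)^2 + 0*(-4.3327) + 0 = 56.3169
Step 2: Evaluate g(x).
g(-4.3327) = 5*-4.3327 - 15 = -36.6635
Step 3: Compute Lagrangian.
L = 56.3169 + 10*-36.6635 = -310.3181


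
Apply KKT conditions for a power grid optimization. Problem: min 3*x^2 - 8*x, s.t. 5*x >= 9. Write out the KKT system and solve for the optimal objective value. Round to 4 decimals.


Step 1: Try lambda = 0 (constraint inactive).
x_unc = 8/(2*3) = 1.3333
Check: 5*1.3333 = 6.6665 < 9 -- violated!
Step 2: Constraint must be active: 5*x = 9
x* = 9/5 = 1.8
lambda = (2*3*1.8 - 8)/5 = 0.56
Step 3: Compute optimal value.
f(x*) = 3*1.8^2 - 8*1.8 = -4.68


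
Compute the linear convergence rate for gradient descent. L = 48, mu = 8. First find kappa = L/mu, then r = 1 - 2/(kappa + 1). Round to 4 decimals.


Step 1: Compute the condition number.
kappa = L/mu = 48/8 = 6.0
Step 2: Compute the convergence rate.
r = 1 - 2/(kappa + 1) = 1 - 2*mu/(L + mu) = (L - mu)/(L + mu) = 40/56 = 0.7143


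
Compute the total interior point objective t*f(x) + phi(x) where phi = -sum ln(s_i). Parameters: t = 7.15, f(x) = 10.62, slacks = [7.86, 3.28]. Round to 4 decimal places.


Step 1: Compute log-barrier.
ln values: [2.0618, 1.1878]
phi = -(2.0618 + 1.1878) = -3.2496
Step 2: Compute augmented objective.
t*f(x) = 7.15*10.62 = 75.933
Total = 75.933 - 3.2496 = 72.6834


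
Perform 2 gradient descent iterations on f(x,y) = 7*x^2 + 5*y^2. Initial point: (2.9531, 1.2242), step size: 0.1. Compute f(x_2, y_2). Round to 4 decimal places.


Gradient descent on f(x,y) = 7*x^2 + 5*y^2.
Starting point: (2.9531, 1.2242), alpha = 0.1
Step 1: grad_x = 2*7*2.9531 = 41.3434, grad_y = 2*5*1.2242 = 12.242
  x_1 = 2.9531 - 0.1*41.3434 = -1.1812
  y_1 = 1.2242 - 0.1*12.242 = 0.0
Step 2: grad_x = 2*7*-1.1812 = -16.5374, grad_y = 2*5*0.0 = 0.0
  x_2 = -1.1812 - 0.1*-16.5374 = 0.4725
  y_2 = 0.0 - 0.1*0.0 = 0.0
f(0.4725, 0.0) = 7*0.4725^2 + 5*0.0^2 = 1.5628


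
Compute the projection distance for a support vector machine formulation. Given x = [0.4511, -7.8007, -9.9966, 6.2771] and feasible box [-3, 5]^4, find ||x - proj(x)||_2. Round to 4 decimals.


Project each component onto [-3, 5].
clip(0.4511) = 0.4511, clip(-7.8007) = -3.0, clip(-9.9966) = -3.0, clip(6.2771) = 5.0
Projection = [0.4511, -3.0, -3.0, 5.0]
Squared diffs: [0.0, 23.0467, 48.9524, 1.631]
Distance = sqrt(73.6301) = 8.5808


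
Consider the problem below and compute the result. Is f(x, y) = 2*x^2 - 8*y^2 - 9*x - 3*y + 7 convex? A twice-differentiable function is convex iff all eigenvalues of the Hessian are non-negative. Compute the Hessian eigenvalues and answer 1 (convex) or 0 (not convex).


The Hessian of f(x,y) = 2*x^2 - 8*y^2 - 9*x - 3*y + 7 is:
H = [[4, 0], [0, -16]]
Trace = 4 - 16 = -12
Determinant = 4*-16 - (0)^2 = -64
Discriminant = (-12)^2 - 4*-64 = 400.0
Eigenvalues: lambda_1 = -16.0, lambda_2 = 4.0
The function is not convex.

0


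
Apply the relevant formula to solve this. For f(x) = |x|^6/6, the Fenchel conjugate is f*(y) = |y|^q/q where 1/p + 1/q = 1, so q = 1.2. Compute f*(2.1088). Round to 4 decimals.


The conjugate exponent q satisfies 1/p + 1/q = 1.
p = 6, so q = 6/(6 - 1) = 1.2
|y|^q = 2.1088^1.2 = 2.4482
f*(2.1088) = 2.4482 / 1.2 = 2.0401


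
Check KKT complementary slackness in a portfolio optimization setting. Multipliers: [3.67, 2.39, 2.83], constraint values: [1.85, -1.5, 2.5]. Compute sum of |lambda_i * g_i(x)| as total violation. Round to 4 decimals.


KKT complementary slackness check:
lambda_1 * g_1 = 3.67 * 1.85 = 6.7895
lambda_2 * g_2 = 2.39 * -1.5 = -3.585
lambda_3 * g_3 = 2.83 * 2.5 = 7.075
Total violation = 6.7895 + 3.585 + 7.075 = 17.4495


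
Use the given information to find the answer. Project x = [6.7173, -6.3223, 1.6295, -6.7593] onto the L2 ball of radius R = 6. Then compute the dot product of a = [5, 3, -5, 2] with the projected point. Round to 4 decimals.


Step 1: Compute ||x|| (intermediates to 6 decimals).
||x|| = sqrt(6.7173^2 + (-6.3223)^2 + 1.6295^2 + (-6.7593)^2) = 11.551494
Step 2: Project.
Since ||x|| > R, scale = R/||x|| = 6/11.551494 = 0.519413, proj(x) = scale * x
proj(x) = [3.489053, -3.283885, 0.846383, -3.510868]
Step 3: Dot product.
a^T * proj(x) = 5*3.489053 + 3*(-3.283885) - 5*0.846383 + 2*(-3.510868) = -3.66


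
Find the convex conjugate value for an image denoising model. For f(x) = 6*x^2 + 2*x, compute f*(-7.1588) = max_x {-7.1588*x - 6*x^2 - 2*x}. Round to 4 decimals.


f*(y) = sup_x {y*x - a*x^2 - b*x} = sup_x {(y-b)*x - a*x^2}
FOC: (y - b) - 2a*x = 0 => x* = (y - b)/(2a)
x* = (-7.1588 - 2)/(2*6) = -0.7632
f*(-7.1588) = (y-b)^2/(4a) = (-7.1588 - 2)^2/(4*6)
= 83.8836/24 = 3.4952


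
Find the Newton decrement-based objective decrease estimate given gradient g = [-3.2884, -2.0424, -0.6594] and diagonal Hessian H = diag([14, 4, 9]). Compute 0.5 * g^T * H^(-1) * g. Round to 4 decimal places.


Step 1: H is diagonal, so H^(-1) * g = [-0.2349, -0.5106, -0.0733].
Step 2: g^T H^(-1) g = sum_i g_i^2 / H_ii
  = (-3.2884)^2/14 + (-2.0424)^2/4 + (-0.6594)^2/9
  = 0.7724 + 1.0428 + 0.0483 = 1.8636
Step 3: Objective decrease = 0.5 * g^T H^(-1) g = 0.9318


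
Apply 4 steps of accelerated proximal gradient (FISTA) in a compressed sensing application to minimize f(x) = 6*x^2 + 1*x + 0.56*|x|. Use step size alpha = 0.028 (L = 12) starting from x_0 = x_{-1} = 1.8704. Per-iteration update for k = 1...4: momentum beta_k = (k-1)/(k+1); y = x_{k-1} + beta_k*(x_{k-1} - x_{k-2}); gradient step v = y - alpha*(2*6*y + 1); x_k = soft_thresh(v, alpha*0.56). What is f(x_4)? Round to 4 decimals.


FISTA on f(x) = 6*x^2 + 1*x + 0.56*|x|
L = 12, alpha = 0.028
Iteration 1: beta = 0.0, y = 1.8704 + 0.0*(1.8704 - 1.8704) = 1.8704
  grad(y) = 23.4448, v = y - alpha*grad = 1.2139
  prox(v) = soft_thresh(1.2139, 0.0157) = 1.1983
Iteration 2: beta = 0.3333, y = 1.1983 + 0.3333*(1.1983 - 1.8704) = 0.9742
  grad(y) = 12.6906, v = y - alpha*grad = 0.6189
  prox(v) = soft_thresh(0.6189, 0.0157) = 0.6032
Iteration 3: beta = 0.5, y = 0.6032 + 0.5*(0.6032 - 1.1983) = 0.3057
  grad(y) = 4.6681, v = y - alpha*grad = 0.175
  prox(v) = soft_thresh(0.175, 0.0157) = 0.1593
Iteration 4: beta = 0.6, y = 0.1593 + 0.6*(0.1593 - 0.6032) = -0.1071
  grad(y) = -0.2848, v = y - alpha*grad = -0.0991
  prox(v) = soft_thresh(-0.0991, 0.0157) = -0.0834
f(x_4) = 6*(-0.0834)^2 + 1*(-0.0834) + 0.56*|-0.0834| = 0.005


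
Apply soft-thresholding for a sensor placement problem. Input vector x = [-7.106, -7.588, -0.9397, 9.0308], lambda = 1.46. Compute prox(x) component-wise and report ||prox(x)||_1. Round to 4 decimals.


Soft-thresholding with lambda = 1.46:
prox(-7.106) = sign(-7.106)*max(|-7.106| - 1.46, 0) = -5.646
prox(-7.588) = sign(-7.588)*max(|-7.588| - 1.46, 0) = -6.128
prox(-0.9397) = sign(-0.9397)*max(|-0.9397| - 1.46, 0) = 0.0
prox(9.0308) = sign(9.0308)*max(|9.0308| - 1.46, 0) = 7.5708
prox(x) = [-5.646, -6.128, 0.0, 7.5708]
||prox(x)||_1 = 5.646 + 6.128 + 0.0 + 7.5708 = 19.3448


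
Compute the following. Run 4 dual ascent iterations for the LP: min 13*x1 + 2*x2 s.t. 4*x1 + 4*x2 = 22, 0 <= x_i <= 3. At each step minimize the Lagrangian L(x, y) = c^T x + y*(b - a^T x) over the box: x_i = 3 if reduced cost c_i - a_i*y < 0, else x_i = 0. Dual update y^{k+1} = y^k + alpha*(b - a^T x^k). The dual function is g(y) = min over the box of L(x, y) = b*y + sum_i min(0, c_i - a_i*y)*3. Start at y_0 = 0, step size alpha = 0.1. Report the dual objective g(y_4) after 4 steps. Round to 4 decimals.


Dual ascent for LP: min 13*x1 + 2*x2, 4*x1 + 4*x2 = 22, 0 <= x_i <= 3
Step 1: y^k = 0.0, reduced costs: (13.0, 2.0)
  x^k = (0.0, 0.0), subgradient = b - a^T x = 22.0
  y^{k+1} = 0.0 + 0.1*22.0 = 2.2
Step 2: y^k = 2.2, reduced costs: (4.2, -6.8)
  x^k = (0.0, 3.0), subgradient = b - a^T x = 10.0
  y^{k+1} = 2.2 + 0.1*10.0 = 3.2
Step 3: y^k = 3.2, reduced costs: (0.2, -10.8)
  x^k = (0.0, 3.0), subgradient = b - a^T x = 10.0
  y^{k+1} = 3.2 + 0.1*10.0 = 4.2
Step 4: y^k = 4.2, reduced costs: (-3.8, -14.8)
  x^k = (3.0, 3.0), subgradient = b - a^T x = -2.0
  y^{k+1} = 4.2 + 0.1*-2.0 = 4.0
Dual objective at y_4 = 4.0: reduced costs (-3.0, -14.0), box minimizer x = (3.0, 3.0)
g(y_4) = b*y + (c1 - a1*y)*x1 + (c2 - a2*y)*x2 = 22*4.0 + (-3.0)*3.0 + (-14.0)*3.0 = 88.0 - 9.0 - 42.0 = 37.0


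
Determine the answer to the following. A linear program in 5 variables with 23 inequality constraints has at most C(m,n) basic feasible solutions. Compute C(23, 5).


Each vertex corresponds to some choice of n active constraints out of m, so the number of vertices is at most C(m, n) = m! / (n!(m-n)!).
m = 23, n = 5
Numerator: 23 * 22 * 21 * 20 * 19
Denominator: 5! = 120
C(23, 5) = 33649


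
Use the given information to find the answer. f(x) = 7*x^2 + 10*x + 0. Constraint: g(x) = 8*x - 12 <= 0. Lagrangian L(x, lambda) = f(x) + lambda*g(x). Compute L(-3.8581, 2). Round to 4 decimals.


Step 1: Evaluate f(x).
f(-3.8581) = 7*(-3.8581)^2 + 10*(-3.8581) + 0 = 65.6135
Step 2: Evaluate g(x).
g(-3.8581) = 8*-3.8581 - 12 = -42.8648
Step 3: Compute Lagrangian.
L = 65.6135 + 2*-42.8648 = -20.1161


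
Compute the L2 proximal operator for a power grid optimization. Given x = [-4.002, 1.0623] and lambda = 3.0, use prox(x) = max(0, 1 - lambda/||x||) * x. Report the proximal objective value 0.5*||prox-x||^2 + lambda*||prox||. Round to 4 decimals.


Step 1: Compute ||x||.
||x|| = 4.1406
Step 2: Compute scaling factor.
scale = max(0, 1 - 3.0/4.1406) = 0.2755
Step 3: prox(x) = [-1.1024, 0.2926]
||prox(x)|| = 1.1406
Step 4: Proximal objective.
0.5*||prox-x||^2 = 4.5
lambda*||prox|| = 3.4218
Total = 7.9218


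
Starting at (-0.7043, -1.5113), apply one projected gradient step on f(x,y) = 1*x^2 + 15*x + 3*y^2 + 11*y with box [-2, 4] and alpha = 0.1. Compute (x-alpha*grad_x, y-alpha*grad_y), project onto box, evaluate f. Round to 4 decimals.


Step 1: Compute gradient at (-0.7043, -1.5113).
grad_x = 2*1*-0.7043 + 15 = 13.5914
grad_y = 2*3*-1.5113 + 11 = 1.9322
Step 2: Gradient step.
x_raw = -0.7043 - 0.1*13.5914 = -2.0634
y_raw = -1.5113 - 0.1*1.9322 = -1.7045
Step 3: Project onto [-2, 4].
x_proj = clip(-2.0634) = -2.0
y_proj = clip(-1.7045) = -1.7045
Step 4: Evaluate f.
f(-2.0, -1.7045) = -36.0336


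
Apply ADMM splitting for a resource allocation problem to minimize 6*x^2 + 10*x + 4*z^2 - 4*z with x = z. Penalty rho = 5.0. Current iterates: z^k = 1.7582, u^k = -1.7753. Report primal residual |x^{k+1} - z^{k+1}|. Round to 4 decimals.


ADMM iteration with rho = 5.0, z^k = 1.7582, u^k = -1.7753
Step 1: x-update.
Minimize 6*x^2 + 10*x + (5.0/2)*(x - 1.7582 - 1.7753)^2
FOC: (2*6 + 5.0)*x = -10 + 5.0*(1.7582 + 1.7753)
x^{k+1} = 0.451
Step 2: z-update.
Minimize 4*z^2 - 4*z + (5.0/2)*(0.451 - z - 1.7753)^2
FOC: (2*4 + 5.0)*z = 4 + 5.0*(0.451 - 1.7753)
z^{k+1} = -0.2016
Step 3: u-update.
u^{k+1} = -1.7753 + 0.451 + 0.2016 = -1.1226
Step 4: Primal residual = |0.451 + 0.2016| = 0.6527


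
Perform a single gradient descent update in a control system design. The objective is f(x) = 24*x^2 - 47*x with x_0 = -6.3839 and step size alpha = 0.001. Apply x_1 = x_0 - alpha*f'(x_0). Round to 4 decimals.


We compute the gradient at x_0 and apply the update.
f'(x) = 48*x - 47
f'(-6.3839) = 48*-6.3839 - 47 = -353.4272
x_1 = -6.3839 - 0.001*-353.4272 = -6.0305


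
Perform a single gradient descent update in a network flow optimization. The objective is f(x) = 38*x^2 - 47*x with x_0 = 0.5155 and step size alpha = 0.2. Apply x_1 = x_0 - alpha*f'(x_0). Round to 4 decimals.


We compute the gradient at x_0 and apply the update.
f'(x) = 76*x - 47
f'(0.5155) = 76*0.5155 - 47 = -7.822
x_1 = 0.5155 - 0.2*-7.822 = 2.0799


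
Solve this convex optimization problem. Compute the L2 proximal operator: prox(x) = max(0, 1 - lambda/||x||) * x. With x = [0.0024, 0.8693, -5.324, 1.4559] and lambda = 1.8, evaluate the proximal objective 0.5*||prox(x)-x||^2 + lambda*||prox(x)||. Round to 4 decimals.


Step 1: Compute ||x||.
||x|| = 5.5875
Step 2: Compute scaling factor.
scale = max(0, 1 - 1.8/5.5875) = 0.6779
Step 3: prox(x) = [0.0016, 0.5893, -3.6089, 0.9869]
||prox(x)|| = 3.7875
Step 4: Proximal objective.
0.5*||prox-x||^2 = 1.62
lambda*||prox|| = 6.8175
Total = 8.4375


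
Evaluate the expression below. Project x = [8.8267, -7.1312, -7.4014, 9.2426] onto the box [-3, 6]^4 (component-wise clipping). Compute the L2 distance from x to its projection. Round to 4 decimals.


Project each component onto [-3, 6].
clip(8.8267) = 6.0, clip(-7.1312) = -3.0, clip(-7.4014) = -3.0, clip(9.2426) = 6.0
Projection = [6.0, -3.0, -3.0, 6.0]
Squared diffs: [7.9902, 17.0668, 19.3723, 10.5145]
Distance = sqrt(54.9438) = 7.4124


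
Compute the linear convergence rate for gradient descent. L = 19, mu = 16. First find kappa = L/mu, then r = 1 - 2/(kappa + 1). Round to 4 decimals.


Step 1: Compute the condition number.
kappa = L/mu = 19/16 = 1.1875
Step 2: Compute the convergence rate.
r = 1 - 2/(kappa + 1) = 1 - 2*mu/(L + mu) = (L - mu)/(L + mu) = 3/35 = 0.0857


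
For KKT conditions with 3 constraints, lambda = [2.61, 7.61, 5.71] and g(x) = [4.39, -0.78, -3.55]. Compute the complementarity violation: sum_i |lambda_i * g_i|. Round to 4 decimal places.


KKT complementary slackness check:
lambda_1 * g_1 = 2.61 * 4.39 = 11.4579
lambda_2 * g_2 = 7.61 * -0.78 = -5.9358
lambda_3 * g_3 = 5.71 * -3.55 = -20.2705
Total violation = 11.4579 + 5.9358 + 20.2705 = 37.6642


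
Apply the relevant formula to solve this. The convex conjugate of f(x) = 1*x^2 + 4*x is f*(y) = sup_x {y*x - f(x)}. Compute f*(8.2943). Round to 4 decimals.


f*(y) = sup_x {y*x - a*x^2 - b*x} = sup_x {(y-b)*x - a*x^2}
FOC: (y - b) - 2a*x = 0 => x* = (y - b)/(2a)
x* = (8.2943 - 4)/(2*1) = 2.1472
f*(8.2943) = (y-b)^2/(4a) = (8.2943 - 4)^2/(4*1)
= 18.441/4 = 4.6103


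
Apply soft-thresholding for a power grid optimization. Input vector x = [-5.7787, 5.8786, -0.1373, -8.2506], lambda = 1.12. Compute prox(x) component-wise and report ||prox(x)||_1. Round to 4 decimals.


Soft-thresholding with lambda = 1.12:
prox(-5.7787) = sign(-5.7787)*max(|-5.7787| - 1.12, 0) = -4.6587
prox(5.8786) = sign(5.8786)*max(|5.8786| - 1.12, 0) = 4.7586
prox(-0.1373) = sign(-0.1373)*max(|-0.1373| - 1.12, 0) = 0.0
prox(-8.2506) = sign(-8.2506)*max(|-8.2506| - 1.12, 0) = -7.1306
prox(x) = [-4.6587, 4.7586, 0.0, -7.1306]
||prox(x)||_1 = 4.6587 + 4.7586 + 0.0 + 7.1306 = 16.5479


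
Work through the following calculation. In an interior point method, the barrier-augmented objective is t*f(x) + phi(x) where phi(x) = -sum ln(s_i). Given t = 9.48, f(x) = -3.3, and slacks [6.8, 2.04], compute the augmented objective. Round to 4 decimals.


Step 1: Compute log-barrier.
ln values: [1.9169, 0.7129]
phi = -(1.9169 + 0.7129) = -2.6299
Step 2: Compute augmented objective.
t*f(x) = 9.48*-3.3 = -31.284
Total = -31.284 - 2.6299 = -33.9139


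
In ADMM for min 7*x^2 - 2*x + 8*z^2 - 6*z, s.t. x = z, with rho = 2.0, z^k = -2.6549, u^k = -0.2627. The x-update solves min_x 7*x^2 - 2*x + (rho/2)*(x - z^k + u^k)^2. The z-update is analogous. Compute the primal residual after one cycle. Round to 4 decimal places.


ADMM iteration with rho = 2.0, z^k = -2.6549, u^k = -0.2627
Step 1: x-update.
Minimize 7*x^2 - 2*x + (2.0/2)*(x + 2.6549 - 0.2627)^2
FOC: (2*7 + 2.0)*x = 2 + 2.0*(-2.6549 + 0.2627)
x^{k+1} = -0.174
Step 2: z-update.
Minimize 8*z^2 - 6*z + (2.0/2)*(-0.174 - z - 0.2627)^2
FOC: (2*8 + 2.0)*z = 6 + 2.0*(-0.174 - 0.2627)
z^{k+1} = 0.2848
Step 3: u-update.
u^{k+1} = -0.2627 - 0.174 - 0.2848 = -0.7215
Step 4: Primal residual = |-0.174 - 0.2848| = 0.4588


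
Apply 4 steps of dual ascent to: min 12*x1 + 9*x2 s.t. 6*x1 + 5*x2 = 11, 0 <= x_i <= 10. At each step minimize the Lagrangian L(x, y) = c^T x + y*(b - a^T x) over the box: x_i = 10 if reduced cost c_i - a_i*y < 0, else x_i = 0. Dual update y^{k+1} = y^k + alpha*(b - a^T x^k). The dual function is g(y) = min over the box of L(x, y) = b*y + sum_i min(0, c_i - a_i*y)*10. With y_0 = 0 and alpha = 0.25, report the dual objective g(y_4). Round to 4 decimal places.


Dual ascent for LP: min 12*x1 + 9*x2, 6*x1 + 5*x2 = 11, 0 <= x_i <= 10
Step 1: y^k = 0.0, reduced costs: (12.0, 9.0)
  x^k = (0.0, 0.0), subgradient = b - a^T x = 11.0
  y^{k+1} = 0.0 + 0.25*11.0 = 2.75
Step 2: y^k = 2.75, reduced costs: (-4.5, -4.75)
  x^k = (10.0, 10.0), subgradient = b - a^T x = -99.0
  y^{k+1} = 2.75 + 0.25*-99.0 = -22.0
Step 3: y^k = -22.0, reduced costs: (144.0, 119.0)
  x^k = (0.0, 0.0), subgradient = b - a^T x = 11.0
  y^{k+1} = -22.0 + 0.25*11.0 = -19.25
Step 4: y^k = -19.25, reduced costs: (127.5, 105.25)
  x^k = (0.0, 0.0), subgradient = b - a^T x = 11.0
  y^{k+1} = -19.25 + 0.25*11.0 = -16.5
Dual objective at y_4 = -16.5: reduced costs (111.0, 91.5), box minimizer x = (0.0, 0.0)
g(y_4) = b*y + (c1 - a1*y)*x1 + (c2 - a2*y)*x2 = 11*(-16.5) + 111.0*0.0 + 91.5*0.0 = -181.5 + 0.0 + 0.0 = -181.5


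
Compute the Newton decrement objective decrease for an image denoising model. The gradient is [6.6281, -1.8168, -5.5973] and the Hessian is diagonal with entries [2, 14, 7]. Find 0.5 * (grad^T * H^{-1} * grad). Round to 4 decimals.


Step 1: H is diagonal, so H^(-1) * g = [3.3141, -0.1298, -0.7996].
Step 2: g^T H^(-1) g = sum_i g_i^2 / H_ii
  = (6.6281)^2/2 + (-1.8168)^2/14 + (-5.5973)^2/7
  = 21.9659 + 0.2358 + 4.4757 = 26.6773
Step 3: Objective decrease = 0.5 * g^T H^(-1) g = 13.3387


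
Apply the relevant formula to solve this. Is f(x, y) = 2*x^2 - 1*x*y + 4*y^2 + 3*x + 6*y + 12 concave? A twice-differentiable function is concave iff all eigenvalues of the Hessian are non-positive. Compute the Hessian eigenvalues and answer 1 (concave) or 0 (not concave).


The Hessian of f(x,y) = 2*x^2 - 1*x*y + 4*y^2 + 3*x + 6*y + 12 is:
H = [[4, -1], [-1, 8]]
Trace = 4 + 8 = 12
Determinant = 4*8 - (-1)^2 = 31
Discriminant = (12)^2 - 4*31 = 20.0
Eigenvalues: lambda_1 = 3.7639, lambda_2 = 8.2361
The function is not concave.

0


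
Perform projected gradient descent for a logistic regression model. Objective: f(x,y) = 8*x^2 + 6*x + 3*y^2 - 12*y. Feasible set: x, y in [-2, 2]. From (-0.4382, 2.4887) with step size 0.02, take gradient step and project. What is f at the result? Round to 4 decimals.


Step 1: Compute gradient at (-0.4382, 2.4887).
grad_x = 2*8*-0.4382 + 6 = -1.0112
grad_y = 2*3*2.4887 - 12 = 2.9322
Step 2: Gradient step.
x_raw = -0.4382 - 0.02*-1.0112 = -0.418
y_raw = 2.4887 - 0.02*2.9322 = 2.4301
Step 3: Project onto [-2, 2].
x_proj = clip(-0.418) = -0.418
y_proj = clip(2.4301) = 2.0
Step 4: Evaluate f.
f(-0.418, 2.0) = -13.1102


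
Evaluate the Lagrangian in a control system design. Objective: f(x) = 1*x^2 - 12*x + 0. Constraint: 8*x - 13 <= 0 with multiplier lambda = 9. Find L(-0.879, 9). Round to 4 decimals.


Step 1: Evaluate f(x).
f(-0.879) = 1*(-0.879)^2 - 12*(-0.879) + 0 = 11.3206
Step 2: Evaluate g(x).
g(-0.879) = 8*-0.879 - 13 = -20.032
Step 3: Compute Lagrangian.
L = 11.3206 + 9*-20.032 = -168.9674


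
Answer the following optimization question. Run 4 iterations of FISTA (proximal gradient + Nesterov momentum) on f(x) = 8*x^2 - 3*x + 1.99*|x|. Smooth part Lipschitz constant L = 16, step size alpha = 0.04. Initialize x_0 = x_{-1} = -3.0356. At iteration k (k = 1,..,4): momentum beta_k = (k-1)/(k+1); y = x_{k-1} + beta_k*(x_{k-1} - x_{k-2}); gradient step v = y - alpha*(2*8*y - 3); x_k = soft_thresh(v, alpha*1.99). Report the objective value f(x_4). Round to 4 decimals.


FISTA on f(x) = 8*x^2 - 3*x + 1.99*|x|
L = 16, alpha = 0.04
Iteration 1: beta = 0.0, y = -3.0356 + 0.0*(-3.0356 + 3.0356) = -3.0356
  grad(y) = -51.5696, v = y - alpha*grad = -0.9728
  prox(v) = soft_thresh(-0.9728, 0.0796) = -0.8932
Iteration 2: beta = 0.3333, y = -0.8932 + 0.3333*(-0.8932 + 3.0356) = -0.1791
  grad(y) = -5.8654, v = y - alpha*grad = 0.0555
  prox(v) = soft_thresh(0.0555, 0.0796) = 0.0
Iteration 3: beta = 0.5, y = 0.0 + 0.5*(0.0 + 0.8932) = 0.4466
  grad(y) = 4.1457, v = y - alpha*grad = 0.2808
  prox(v) = soft_thresh(0.2808, 0.0796) = 0.2012
Iteration 4: beta = 0.6, y = 0.2012 + 0.6*(0.2012 - 0.0) = 0.3219
  grad(y) = 2.1502, v = y - alpha*grad = 0.2359
  prox(v) = soft_thresh(0.2359, 0.0796) = 0.1563
f(x_4) = 8*0.1563^2 - 3*0.1563 + 1.99*|0.1563| = 0.0375


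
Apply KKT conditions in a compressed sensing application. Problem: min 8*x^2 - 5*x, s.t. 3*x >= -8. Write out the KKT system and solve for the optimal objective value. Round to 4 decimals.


Step 1: Try lambda = 0 (constraint inactive).
Stationarity: 2*8*x - 5 = 0
x* = 5/(2*8) = 0.3125
Check constraint: 3*0.3125 = 0.9375 >= -8 -- satisfied.
Step 2: Compute optimal value.
f(x*) = 8*0.3125^2 - 5*0.3125 = -0.7813


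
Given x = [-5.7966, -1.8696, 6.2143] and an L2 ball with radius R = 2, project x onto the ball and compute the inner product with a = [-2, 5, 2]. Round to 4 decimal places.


Step 1: Compute ||x|| (intermediates to 6 decimals).
||x|| = sqrt((-5.7966)^2 + (-1.8696)^2 + 6.2143^2) = 8.70135
Step 2: Project.
Since ||x|| > R, scale = R/||x|| = 2/8.70135 = 0.229849, proj(x) = scale * x
proj(x) = [-1.332343, -0.429726, 1.428351]
Step 3: Dot product.
a^T * proj(x) = -2*(-1.332343) + 5*(-0.429726) + 2*1.428351 = 3.3728


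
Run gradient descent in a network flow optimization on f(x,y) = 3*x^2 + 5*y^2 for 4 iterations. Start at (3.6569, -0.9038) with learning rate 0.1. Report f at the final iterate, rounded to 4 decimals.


Gradient descent on f(x,y) = 3*x^2 + 5*y^2.
Starting point: (3.6569, -0.9038), alpha = 0.1
Step 1: grad_x = 2*3*3.6569 = 21.9414, grad_y = 2*5*-0.9038 = -9.038
  x_1 = 3.6569 - 0.1*21.9414 = 1.4628
  y_1 = -0.9038 - 0.1*-9.038 = 0.0
Step 2: grad_x = 2*3*1.4628 = 8.7766, grad_y = 2*5*0.0 = 0.0
  x_2 = 1.4628 - 0.1*8.7766 = 0.5851
  y_2 = 0.0 - 0.1*0.0 = 0.0
Step 3: grad_x = 2*3*0.5851 = 3.5106, grad_y = 2*5*0.0 = 0.0
  x_3 = 0.5851 - 0.1*3.5106 = 0.234
  y_3 = 0.0 - 0.1*0.0 = 0.0
Step 4: grad_x = 2*3*0.234 = 1.4042, grad_y = 2*5*0.0 = 0.0
  x_4 = 0.234 - 0.1*1.4042 = 0.0936
  y_4 = 0.0 - 0.1*0.0 = 0.0
f(0.0936, 0.0) = 3*0.0936^2 + 5*0.0^2 = 0.0263


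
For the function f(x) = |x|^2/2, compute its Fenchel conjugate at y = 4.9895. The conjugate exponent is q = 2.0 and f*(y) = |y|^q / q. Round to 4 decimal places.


The conjugate exponent q satisfies 1/p + 1/q = 1.
p = 2, so q = 2/(2 - 1) = 2.0
|y|^q = 4.9895^2.0 = 24.8951
f*(4.9895) = 24.8951 / 2.0 = 12.4476


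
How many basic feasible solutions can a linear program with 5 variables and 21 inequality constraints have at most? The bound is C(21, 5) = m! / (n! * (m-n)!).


Each vertex corresponds to some choice of n active constraints out of m, so the number of vertices is at most C(m, n) = m! / (n!(m-n)!).
m = 21, n = 5
Numerator: 21 * 20 * 19 * 18 * 17
Denominator: 5! = 120
C(21, 5) = 20349


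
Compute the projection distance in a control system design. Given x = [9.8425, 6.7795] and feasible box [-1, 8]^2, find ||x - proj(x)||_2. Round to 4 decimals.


Project each component onto [-1, 8].
clip(9.8425) = 8.0, clip(6.7795) = 6.7795
Projection = [8.0, 6.7795]
Squared diffs: [3.3948, 0.0]
Distance = sqrt(3.3948) = 1.8425


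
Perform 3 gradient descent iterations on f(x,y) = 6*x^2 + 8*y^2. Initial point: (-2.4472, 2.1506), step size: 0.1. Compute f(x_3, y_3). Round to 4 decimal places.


Gradient descent on f(x,y) = 6*x^2 + 8*y^2.
Starting point: (-2.4472, 2.1506), alpha = 0.1
Step 1: grad_x = 2*6*-2.4472 = -29.3664, grad_y = 2*8*2.1506 = 34.4096
  x_1 = -2.4472 - 0.1*-29.3664 = 0.4894
  y_1 = 2.1506 - 0.1*34.4096 = -1.2904
Step 2: grad_x = 2*6*0.4894 = 5.8733, grad_y = 2*8*-1.2904 = -20.6458
  x_2 = 0.4894 - 0.1*5.8733 = -0.0979
  y_2 = -1.2904 - 0.1*-20.6458 = 0.7742
Step 3: grad_x = 2*6*-0.0979 = -1.1747, grad_y = 2*8*0.7742 = 12.3875
  x_3 = -0.0979 - 0.1*-1.1747 = 0.0196
  y_3 = 0.7742 - 0.1*12.3875 = -0.4645
f(0.0196, -0.4645) = 6*0.0196^2 + 8*(-0.4645)^2 = 1.7286


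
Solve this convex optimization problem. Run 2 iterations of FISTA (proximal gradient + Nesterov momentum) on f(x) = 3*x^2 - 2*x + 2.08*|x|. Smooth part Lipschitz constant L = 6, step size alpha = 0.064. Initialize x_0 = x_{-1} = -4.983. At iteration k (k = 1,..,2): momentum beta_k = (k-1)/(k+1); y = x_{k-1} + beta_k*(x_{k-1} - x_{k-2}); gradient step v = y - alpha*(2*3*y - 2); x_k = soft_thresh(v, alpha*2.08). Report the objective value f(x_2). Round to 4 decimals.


FISTA on f(x) = 3*x^2 - 2*x + 2.08*|x|
L = 6, alpha = 0.064
Iteration 1: beta = 0.0, y = -4.983 + 0.0*(-4.983 + 4.983) = -4.983
  grad(y) = -31.898, v = y - alpha*grad = -2.9415
  prox(v) = soft_thresh(-2.9415, 0.1331) = -2.8084
Iteration 2: beta = 0.3333, y = -2.8084 + 0.3333*(-2.8084 + 4.983) = -2.0835
  grad(y) = -14.5013, v = y - alpha*grad = -1.1555
  prox(v) = soft_thresh(-1.1555, 0.1331) = -1.0223
f(x_2) = 3*(-1.0223)^2 - 2*(-1.0223) + 2.08*|-1.0223| = 7.3067


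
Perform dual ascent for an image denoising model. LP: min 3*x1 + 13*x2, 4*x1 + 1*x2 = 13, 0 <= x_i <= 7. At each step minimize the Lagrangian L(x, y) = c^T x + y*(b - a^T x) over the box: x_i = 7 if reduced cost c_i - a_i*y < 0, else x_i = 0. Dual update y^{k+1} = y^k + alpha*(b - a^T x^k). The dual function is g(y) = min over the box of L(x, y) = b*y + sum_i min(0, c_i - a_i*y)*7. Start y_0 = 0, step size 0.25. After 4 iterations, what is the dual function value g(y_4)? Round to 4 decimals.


Dual ascent for LP: min 3*x1 + 13*x2, 4*x1 + 1*x2 = 13, 0 <= x_i <= 7
Step 1: y^k = 0.0, reduced costs: (3.0, 13.0)
  x^k = (0.0, 0.0), subgradient = b - a^T x = 13.0
  y^{k+1} = 0.0 + 0.25*13.0 = 3.25
Step 2: y^k = 3.25, reduced costs: (-10.0, 9.75)
  x^k = (7.0, 0.0), subgradient = b - a^T x = -15.0
  y^{k+1} = 3.25 + 0.25*-15.0 = -0.5
Step 3: y^k = -0.5, reduced costs: (5.0, 13.5)
  x^k = (0.0, 0.0), subgradient = b - a^T x = 13.0
  y^{k+1} = -0.5 + 0.25*13.0 = 2.75
Step 4: y^k = 2.75, reduced costs: (-8.0, 10.25)
  x^k = (7.0, 0.0), subgradient = b - a^T x = -15.0
  y^{k+1} = 2.75 + 0.25*-15.0 = -1.0
Dual objective at y_4 = -1.0: reduced costs (7.0, 14.0), box minimizer x = (0.0, 0.0)
g(y_4) = b*y + (c1 - a1*y)*x1 + (c2 - a2*y)*x2 = 13*(-1.0) + 7.0*0.0 + 14.0*0.0 = -13.0 + 0.0 + 0.0 = -13.0


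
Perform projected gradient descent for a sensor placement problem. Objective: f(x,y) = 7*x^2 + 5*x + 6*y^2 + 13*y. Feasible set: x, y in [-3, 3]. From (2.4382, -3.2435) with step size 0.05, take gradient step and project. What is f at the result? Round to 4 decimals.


Step 1: Compute gradient at (2.4382, -3.2435).
grad_x = 2*7*2.4382 + 5 = 39.1348
grad_y = 2*6*-3.2435 + 13 = -25.922
Step 2: Gradient step.
x_raw = 2.4382 - 0.05*39.1348 = 0.4815
y_raw = -3.2435 - 0.05*-25.922 = -1.9474
Step 3: Project onto [-3, 3].
x_proj = clip(0.4815) = 0.4815
y_proj = clip(-1.9474) = -1.9474
Step 4: Evaluate f.
f(0.4815, -1.9474) = 1.4679


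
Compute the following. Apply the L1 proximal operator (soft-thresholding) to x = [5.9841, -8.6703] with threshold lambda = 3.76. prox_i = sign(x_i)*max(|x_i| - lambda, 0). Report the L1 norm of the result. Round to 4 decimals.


Soft-thresholding with lambda = 3.76:
prox(5.9841) = sign(5.9841)*max(|5.9841| - 3.76, 0) = 2.2241
prox(-8.6703) = sign(-8.6703)*max(|-8.6703| - 3.76, 0) = -4.9103
prox(x) = [2.2241, -4.9103]
||prox(x)||_1 = 2.2241 + 4.9103 = 7.1344


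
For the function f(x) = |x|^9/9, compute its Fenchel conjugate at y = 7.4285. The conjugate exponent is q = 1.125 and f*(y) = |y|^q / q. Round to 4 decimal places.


The conjugate exponent q satisfies 1/p + 1/q = 1.
p = 9, so q = 9/(9 - 1) = 1.125
|y|^q = 7.4285^1.125 = 9.5447
f*(7.4285) = 9.5447 / 1.125 = 8.4842


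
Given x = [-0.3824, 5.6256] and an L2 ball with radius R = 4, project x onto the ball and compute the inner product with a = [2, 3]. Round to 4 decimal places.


Step 1: Compute ||x|| (intermediates to 6 decimals).
||x|| = sqrt((-0.3824)^2 + 5.6256^2) = 5.638582
Step 2: Project.
Since ||x|| > R, scale = R/||x|| = 4/5.638582 = 0.709398, proj(x) = scale * x
proj(x) = [-0.271274, 3.990789]
Step 3: Dot product.
a^T * proj(x) = 2*(-0.271274) + 3*3.990789 = 11.4298


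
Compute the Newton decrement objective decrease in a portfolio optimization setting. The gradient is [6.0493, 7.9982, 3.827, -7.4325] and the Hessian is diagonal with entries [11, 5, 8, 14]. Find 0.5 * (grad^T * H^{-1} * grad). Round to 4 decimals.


Step 1: H is diagonal, so H^(-1) * g = [0.5499, 1.5996, 0.4784, -0.5309].
Step 2: g^T H^(-1) g = sum_i g_i^2 / H_ii
  = (6.0493)^2/11 + (7.9982)^2/5 + (3.827)^2/8 + (-7.4325)^2/14
  = 3.3267 + 12.7942 + 1.8307 + 3.9459 = 21.8976
Step 3: Objective decrease = 0.5 * g^T H^(-1) g = 10.9488


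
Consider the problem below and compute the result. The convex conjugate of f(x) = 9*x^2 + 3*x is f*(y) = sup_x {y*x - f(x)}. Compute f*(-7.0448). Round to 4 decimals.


f*(y) = sup_x {y*x - a*x^2 - b*x} = sup_x {(y-b)*x - a*x^2}
FOC: (y - b) - 2a*x = 0 => x* = (y - b)/(2a)
x* = (-7.0448 - 3)/(2*9) = -0.558
f*(-7.0448) = (y-b)^2/(4a) = (-7.0448 - 3)^2/(4*9)
= 100.898/36 = 2.8027


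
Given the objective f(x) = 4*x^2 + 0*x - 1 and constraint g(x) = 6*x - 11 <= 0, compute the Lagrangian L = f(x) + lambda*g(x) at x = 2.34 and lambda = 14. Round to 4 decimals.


Step 1: Evaluate f(x).
f(2.34) = 4*2.34^2 + 0*2.34 - 1 = 20.9024
Step 2: Evaluate g(x).
g(2.34) = 6*2.34 - 11 = 3.04
Step 3: Compute Lagrangian.
L = 20.9024 + 14*3.04 = 63.4624


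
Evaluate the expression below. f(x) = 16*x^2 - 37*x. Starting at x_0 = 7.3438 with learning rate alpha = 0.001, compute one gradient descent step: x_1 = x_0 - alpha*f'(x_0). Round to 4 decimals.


We compute the gradient at x_0 and apply the update.
f'(x) = 32*x - 37
f'(7.3438) = 32*7.3438 - 37 = 198.0016
x_1 = 7.3438 - 0.001*198.0016 = 7.1458


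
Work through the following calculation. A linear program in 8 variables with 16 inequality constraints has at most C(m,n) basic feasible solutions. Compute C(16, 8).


Each vertex corresponds to some choice of n active constraints out of m, so the number of vertices is at most C(m, n) = m! / (n!(m-n)!).
m = 16, n = 8
Numerator: 16 * 15 * 14 * 13 * 12 * 11 * 10 * 9
Denominator: 8! = 40320
C(16, 8) = 12870


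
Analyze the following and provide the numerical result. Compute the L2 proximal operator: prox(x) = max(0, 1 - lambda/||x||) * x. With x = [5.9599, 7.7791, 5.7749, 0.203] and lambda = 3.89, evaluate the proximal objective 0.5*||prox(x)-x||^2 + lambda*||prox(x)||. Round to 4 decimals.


Step 1: Compute ||x||.
||x|| = 11.3765
Step 2: Compute scaling factor.
scale = max(0, 1 - 3.89/11.3765) = 0.6581
Step 3: prox(x) = [3.922, 5.1192, 3.8003, 0.1336]
||prox(x)|| = 7.4865
Step 4: Proximal objective.
0.5*||prox-x||^2 = 7.5661
lambda*||prox|| = 29.1225
Total = 36.6887


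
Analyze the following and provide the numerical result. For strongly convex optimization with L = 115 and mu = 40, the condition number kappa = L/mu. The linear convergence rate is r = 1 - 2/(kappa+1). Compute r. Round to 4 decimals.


Step 1: Compute the condition number.
kappa = L/mu = 115/40 = 2.875
Step 2: Compute the convergence rate.
r = 1 - 2/(kappa + 1) = 1 - 2*mu/(L + mu) = (L - mu)/(L + mu) = 75/155 = 0.4839


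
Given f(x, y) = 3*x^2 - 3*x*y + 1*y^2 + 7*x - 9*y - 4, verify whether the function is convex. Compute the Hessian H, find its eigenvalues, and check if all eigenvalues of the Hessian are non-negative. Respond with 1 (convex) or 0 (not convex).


The Hessian of f(x,y) = 3*x^2 - 3*x*y + 1*y^2 + 7*x - 9*y - 4 is:
H = [[6, -3], [-3, 2]]
Trace = 6 + 2 = 8
Determinant = 6*2 - (-3)^2 = 3
Discriminant = (8)^2 - 4*3 = 52.0
Eigenvalues: lambda_1 = 0.3944, lambda_2 = 7.6056
The function is convex.

1


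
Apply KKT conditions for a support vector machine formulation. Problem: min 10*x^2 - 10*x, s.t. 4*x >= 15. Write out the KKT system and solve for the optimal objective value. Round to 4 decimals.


Step 1: Try lambda = 0 (constraint inactive).
x_unc = 10/(2*10) = 0.5
Check: 4*0.5 = 2.0 < 15 -- violated!
Step 2: Constraint must be active: 4*x = 15
x* = 15/4 = 3.75
lambda = (2*10*3.75 - 10)/4 = 16.25
Step 3: Compute optimal value.
f(x*) = 10*3.75^2 - 10*3.75 = 103.125


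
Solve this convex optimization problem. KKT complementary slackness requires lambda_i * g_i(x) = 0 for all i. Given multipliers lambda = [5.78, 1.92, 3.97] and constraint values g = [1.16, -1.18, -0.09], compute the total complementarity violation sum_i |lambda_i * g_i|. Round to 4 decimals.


KKT complementary slackness check:
lambda_1 * g_1 = 5.78 * 1.16 = 6.7048
lambda_2 * g_2 = 1.92 * -1.18 = -2.2656
lambda_3 * g_3 = 3.97 * -0.09 = -0.3573
Total violation = 6.7048 + 2.2656 + 0.3573 = 9.3277


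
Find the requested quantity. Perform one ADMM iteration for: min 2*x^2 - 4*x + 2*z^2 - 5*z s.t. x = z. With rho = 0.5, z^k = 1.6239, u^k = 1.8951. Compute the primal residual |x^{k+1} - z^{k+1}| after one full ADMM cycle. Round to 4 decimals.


ADMM iteration with rho = 0.5, z^k = 1.6239, u^k = 1.8951
Step 1: x-update.
Minimize 2*x^2 - 4*x + (0.5/2)*(x - 1.6239 + 1.8951)^2
FOC: (2*2 + 0.5)*x = 4 + 0.5*(1.6239 - 1.8951)
x^{k+1} = 0.8588
Step 2: z-update.
Minimize 2*z^2 - 5*z + (0.5/2)*(0.8588 - z + 1.8951)^2
FOC: (2*2 + 0.5)*z = 5 + 0.5*(0.8588 + 1.8951)
z^{k+1} = 1.4171
Step 3: u-update.
u^{k+1} = 1.8951 + 0.8588 - 1.4171 = 1.3368
Step 4: Primal residual = |0.8588 - 1.4171| = 0.5583


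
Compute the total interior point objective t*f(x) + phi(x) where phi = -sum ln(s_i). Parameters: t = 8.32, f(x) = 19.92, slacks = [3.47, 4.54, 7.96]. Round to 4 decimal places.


Step 1: Compute log-barrier.
ln values: [1.2442, 1.5129, 2.0744]
phi = -(1.2442 + 1.5129 + 2.0744) = -4.8315
Step 2: Compute augmented objective.
t*f(x) = 8.32*19.92 = 165.7344
Total = 165.7344 - 4.8315 = 160.9029


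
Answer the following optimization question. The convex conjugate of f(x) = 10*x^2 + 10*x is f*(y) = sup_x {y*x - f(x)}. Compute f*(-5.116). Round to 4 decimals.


f*(y) = sup_x {y*x - a*x^2 - b*x} = sup_x {(y-b)*x - a*x^2}
FOC: (y - b) - 2a*x = 0 => x* = (y - b)/(2a)
x* = (-5.116 - 10)/(2*10) = -0.7558
f*(-5.116) = (y-b)^2/(4a) = (-5.116 - 10)^2/(4*10)
= 228.4935/40 = 5.7123


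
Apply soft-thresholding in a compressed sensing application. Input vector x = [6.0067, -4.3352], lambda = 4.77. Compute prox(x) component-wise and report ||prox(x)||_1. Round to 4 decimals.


Soft-thresholding with lambda = 4.77:
prox(6.0067) = sign(6.0067)*max(|6.0067| - 4.77, 0) = 1.2367
prox(-4.3352) = sign(-4.3352)*max(|-4.3352| - 4.77, 0) = 0.0
prox(x) = [1.2367, 0.0]
||prox(x)||_1 = 1.2367 + 0.0 = 1.2367


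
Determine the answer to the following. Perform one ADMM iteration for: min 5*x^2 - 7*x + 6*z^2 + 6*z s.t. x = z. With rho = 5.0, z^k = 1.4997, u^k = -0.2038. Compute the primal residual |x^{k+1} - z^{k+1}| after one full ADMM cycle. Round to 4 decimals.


ADMM iteration with rho = 5.0, z^k = 1.4997, u^k = -0.2038
Step 1: x-update.
Minimize 5*x^2 - 7*x + (5.0/2)*(x - 1.4997 - 0.2038)^2
FOC: (2*5 + 5.0)*x = 7 + 5.0*(1.4997 + 0.2038)
x^{k+1} = 1.0345
Step 2: z-update.
Minimize 6*z^2 + 6*z + (5.0/2)*(1.0345 - z - 0.2038)^2
FOC: (2*6 + 5.0)*z = -6 + 5.0*(1.0345 - 0.2038)
z^{k+1} = -0.1086
Step 3: u-update.
u^{k+1} = -0.2038 + 1.0345 + 0.1086 = 0.9393
Step 4: Primal residual = |1.0345 + 0.1086| = 1.1431


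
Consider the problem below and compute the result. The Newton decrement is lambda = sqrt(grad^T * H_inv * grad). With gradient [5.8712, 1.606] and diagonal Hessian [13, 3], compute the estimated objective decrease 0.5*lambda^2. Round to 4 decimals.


Step 1: H is diagonal, so H^(-1) * g = [0.4516, 0.5353].
Step 2: g^T H^(-1) g = sum_i g_i^2 / H_ii
  = (5.8712)^2/13 + (1.606)^2/3
  = 2.6516 + 0.8597 = 3.5114
Step 3: Objective decrease = 0.5 * g^T H^(-1) g = 1.7557


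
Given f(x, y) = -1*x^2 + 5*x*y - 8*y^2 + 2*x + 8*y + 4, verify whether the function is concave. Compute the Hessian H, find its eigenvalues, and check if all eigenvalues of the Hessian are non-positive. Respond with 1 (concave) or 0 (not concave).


The Hessian of f(x,y) = -1*x^2 + 5*x*y - 8*y^2 + 2*x + 8*y + 4 is:
H = [[-2, 5], [5, -16]]
Trace = -2 - 16 = -18
Determinant = -2*-16 - (5)^2 = 7
Discriminant = (-18)^2 - 4*7 = 296.0
Eigenvalues: lambda_1 = -17.6023, lambda_2 = -0.3977
The function is concave.

1


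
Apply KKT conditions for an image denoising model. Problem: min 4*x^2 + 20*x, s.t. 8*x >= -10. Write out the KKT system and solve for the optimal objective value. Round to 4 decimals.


Step 1: Try lambda = 0 (constraint inactive).
x_unc = -20/(2*4) = -2.5
Check: 8*-2.5 = -20.0 < -10 -- violated!
Step 2: Constraint must be active: 8*x = -10
x* = -10/8 = -1.25
lambda = (2*4*(-1.25) + 20)/8 = 1.25
Step 3: Compute optimal value.
f(x*) = 4*(-1.25)^2 + 20*(-1.25) = -18.75


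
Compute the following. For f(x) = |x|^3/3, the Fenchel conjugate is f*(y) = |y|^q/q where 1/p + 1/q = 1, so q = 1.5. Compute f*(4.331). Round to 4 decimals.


The conjugate exponent q satisfies 1/p + 1/q = 1.
p = 3, so q = 3/(3 - 1) = 1.5
|y|^q = 4.331^1.5 = 9.0133
f*(4.331) = 9.0133 / 1.5 = 6.0088


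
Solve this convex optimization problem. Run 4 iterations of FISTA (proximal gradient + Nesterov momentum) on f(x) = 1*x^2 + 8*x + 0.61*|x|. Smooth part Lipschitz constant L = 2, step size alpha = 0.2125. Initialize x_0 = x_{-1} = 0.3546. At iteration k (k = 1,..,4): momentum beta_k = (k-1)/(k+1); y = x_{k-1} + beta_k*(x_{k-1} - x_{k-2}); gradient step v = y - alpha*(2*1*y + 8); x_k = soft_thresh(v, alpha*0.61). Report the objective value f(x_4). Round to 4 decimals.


FISTA on f(x) = 1*x^2 + 8*x + 0.61*|x|
L = 2, alpha = 0.2125
Iteration 1: beta = 0.0, y = 0.3546 + 0.0*(0.3546 - 0.3546) = 0.3546
  grad(y) = 8.7092, v = y - alpha*grad = -1.4961
  prox(v) = soft_thresh(-1.4961, 0.1296) = -1.3665
Iteration 2: beta = 0.3333, y = -1.3665 + 0.3333*(-1.3665 - 0.3546) = -1.9402
  grad(y) = 4.1197, v = y - alpha*grad = -2.8156
  prox(v) = soft_thresh(-2.8156, 0.1296) = -2.686
Iteration 3: beta = 0.5, y = -2.686 + 0.5*(-2.686 + 1.3665) = -3.3457
  grad(y) = 1.3086, v = y - alpha*grad = -3.6238
  prox(v) = soft_thresh(-3.6238, 0.1296) = -3.4942
Iteration 4: beta = 0.6, y = -3.4942 + 0.6*(-3.4942 + 2.686) = -3.9791
  grad(y) = 0.0418, v = y - alpha*grad = -3.988
  prox(v) = soft_thresh(-3.988, 0.1296) = -3.8583
f(x_4) = 1*(-3.8583)^2 + 8*(-3.8583) + 0.61*|-3.8583| = -13.6263
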